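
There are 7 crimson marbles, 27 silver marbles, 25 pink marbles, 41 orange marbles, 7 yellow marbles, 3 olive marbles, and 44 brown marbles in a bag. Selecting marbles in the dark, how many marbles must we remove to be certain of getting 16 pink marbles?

The worst case draws every non-pink marble first: 7 + 27 + 41 + 7 + 3 + 44 = 129.
The next 16 draws are then forced to be pink, giving 129 + 16 = 145.

145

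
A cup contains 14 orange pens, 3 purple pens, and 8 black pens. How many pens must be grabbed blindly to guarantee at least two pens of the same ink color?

4

The worst case takes 1 pen of each ink color without reaching 2 of any: 3 × 1 = 3.
The next pen must bring some ink color to 2, so 3 + 1 = 4.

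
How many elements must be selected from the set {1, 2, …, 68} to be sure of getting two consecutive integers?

35

Partition {1, …, 68} into 34 pairs: {1,2}, {3,4}, …, {67,68}.
Choosing 34 integers — say the 34 even numbers 2, 4, …, 68 — takes one from each pair and avoids the property.
Choosing 35 forces two into the same pair by pigeonhole, and those are consecutive. So 35.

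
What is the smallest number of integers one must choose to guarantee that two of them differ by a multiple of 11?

Use the pigeonhole principle on residue classes: two integers differ by a multiple of 11 exactly when they share a remainder mod 11.
There are 11 residue classes mod 11, so 11 integers can all lie in distinct classes.
One more integer must repeat a residue, giving a difference divisible by 11. So n = 11 + 1 = 12.

12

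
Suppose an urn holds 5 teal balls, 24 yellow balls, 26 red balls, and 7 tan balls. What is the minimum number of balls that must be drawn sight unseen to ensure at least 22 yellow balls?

60

The worst case draws every non-yellow ball first: 5 + 26 + 7 = 38.
The next 22 draws are then forced to be yellow, giving 38 + 22 = 60.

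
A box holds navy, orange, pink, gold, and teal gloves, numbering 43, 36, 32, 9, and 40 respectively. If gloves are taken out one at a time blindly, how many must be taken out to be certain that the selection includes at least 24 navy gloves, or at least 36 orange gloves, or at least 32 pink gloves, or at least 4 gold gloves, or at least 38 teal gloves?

130

The worst case stops just short of every target: 23 navy, 35 orange, 31 pink, 3 gold, 37 teal — 23 + 35 + 31 + 3 + 37 = 129 gloves.
One more glove must push some color to its target, so 129 + 1 = 130.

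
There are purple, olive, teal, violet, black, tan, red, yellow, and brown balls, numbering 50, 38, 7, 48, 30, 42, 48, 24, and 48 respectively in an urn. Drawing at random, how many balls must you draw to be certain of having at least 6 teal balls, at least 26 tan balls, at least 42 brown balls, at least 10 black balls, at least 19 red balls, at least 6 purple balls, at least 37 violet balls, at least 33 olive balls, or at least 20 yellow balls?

191

The worst case stops just short of every target: 5 purple, 32 olive, 5 teal, 36 violet, 9 black, 25 tan, 18 red, 19 yellow, 41 brown — 5 + 32 + 5 + 36 + 9 + 25 + 18 + 19 + 41 = 190 balls.
One more ball must push some color to its target, so 190 + 1 = 191.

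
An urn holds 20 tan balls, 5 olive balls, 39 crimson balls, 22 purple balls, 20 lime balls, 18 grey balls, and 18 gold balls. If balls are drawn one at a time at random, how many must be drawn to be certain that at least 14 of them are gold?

The worst case draws every non-gold ball first: 20 + 5 + 39 + 22 + 20 + 18 = 124.
The next 14 draws are then forced to be gold, giving 124 + 14 = 138.

138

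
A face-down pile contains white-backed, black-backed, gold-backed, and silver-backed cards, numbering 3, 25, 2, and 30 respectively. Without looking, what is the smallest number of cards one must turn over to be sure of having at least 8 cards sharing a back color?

Treat the 4 back colors as pigeonholes.
In the worst case we take at most 7 of each back color, but all 3 white-backed and all 2 gold-backed (fewer than 7), giving 3 + 7 + 2 + 7 = 19.
One more card then forces some back color to 8, so 19 + 1 = 20.

20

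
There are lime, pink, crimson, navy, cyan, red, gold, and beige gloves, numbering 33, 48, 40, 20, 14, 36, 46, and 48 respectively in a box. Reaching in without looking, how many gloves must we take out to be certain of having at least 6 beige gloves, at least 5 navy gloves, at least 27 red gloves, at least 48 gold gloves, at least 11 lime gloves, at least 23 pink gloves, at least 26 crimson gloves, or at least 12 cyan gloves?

150

The worst case stops just short of every target: 10 lime, 22 pink, 25 crimson, 4 navy, 11 cyan, 26 red, all 46 gold, 5 beige — 10 + 22 + 25 + 4 + 11 + 26 + 46 + 5 = 149 gloves.
One more glove must push some color to its target, so 149 + 1 = 150.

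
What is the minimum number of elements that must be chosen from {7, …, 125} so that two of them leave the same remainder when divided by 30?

31

Group the integers by remainder mod 30; there are 30 residue classes, each nonempty in this range.
Choosing one from each class (30 integers) avoids any shared remainder.
One more choice must repeat a class, so two differ by a multiple of 30. Hence 30 + 1 = 31.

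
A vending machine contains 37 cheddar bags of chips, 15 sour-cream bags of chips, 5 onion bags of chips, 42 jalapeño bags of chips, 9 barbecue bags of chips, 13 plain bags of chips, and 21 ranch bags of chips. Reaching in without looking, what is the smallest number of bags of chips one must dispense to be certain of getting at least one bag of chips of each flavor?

The hardest flavor to obtain is onion: we could draw every other bag of chips first — 142 − 5 = 137 bags of chips — without a single onion one.
The next draw must be onion, so 137 + 1 = 138.

138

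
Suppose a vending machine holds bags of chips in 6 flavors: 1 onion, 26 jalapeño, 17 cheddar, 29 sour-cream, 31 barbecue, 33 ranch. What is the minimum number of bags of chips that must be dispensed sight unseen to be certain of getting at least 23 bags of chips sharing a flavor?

In the worst case we take at most 22 of each flavor, but all 1 onion and all 17 cheddar (fewer than 22), giving 1 + 22 + 17 + 22 + 22 + 22 = 106.
One more bag of chips then forces some flavor to 23, so 106 + 1 = 107.

107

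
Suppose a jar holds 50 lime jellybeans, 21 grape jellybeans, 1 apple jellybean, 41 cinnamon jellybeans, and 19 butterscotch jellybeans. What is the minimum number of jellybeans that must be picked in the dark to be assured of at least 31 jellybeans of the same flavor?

102

In the worst case we take at most 30 of each flavor, but all 21 grape, all 1 apple, and all 19 butterscotch (fewer than 30), giving 30 + 21 + 1 + 30 + 19 = 101.
One more jellybean then forces some flavor to 31, so 101 + 1 = 102.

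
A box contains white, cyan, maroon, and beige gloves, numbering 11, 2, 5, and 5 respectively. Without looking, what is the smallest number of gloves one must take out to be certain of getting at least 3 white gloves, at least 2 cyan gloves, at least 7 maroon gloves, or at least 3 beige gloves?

The worst case stops just short of every target: 2 white, 1 cyan, all 5 maroon, 2 beige — 2 + 1 + 5 + 2 = 10 gloves.
One more glove must push some color to its target, so 10 + 1 = 11.

11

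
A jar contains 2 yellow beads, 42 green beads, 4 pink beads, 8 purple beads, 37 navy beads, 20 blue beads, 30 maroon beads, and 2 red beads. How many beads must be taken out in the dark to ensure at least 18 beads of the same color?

In the worst case we take at most 17 of each color, but all 2 yellow, all 4 pink, all 8 purple, and all 2 red (fewer than 17), giving 2 + 17 + 4 + 8 + 17 + 17 + 17 + 2 = 84.
One more bead then forces some color to 18, so 84 + 1 = 85.

85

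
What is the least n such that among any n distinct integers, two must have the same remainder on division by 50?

51

Two integers differ by a multiple of 50 exactly when they share a remainder mod 50.
There are 50 residue classes mod 50, so 50 integers can all lie in distinct classes.
One more integer must repeat a residue, giving a difference divisible by 50. So n = 50 + 1 = 51.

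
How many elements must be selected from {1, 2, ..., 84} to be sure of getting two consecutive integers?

Partition {1, …, 84} into 42 pairs: {1,2}, {3,4}, …, {83,84}.
Choosing 42 integers — say the 42 even numbers 2, 4, …, 84 — takes one from each pair and avoids the property.
Choosing 43 forces two into the same pair by pigeonhole, and those are consecutive. So 43.

43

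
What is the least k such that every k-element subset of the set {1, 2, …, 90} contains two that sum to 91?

46

Partition {1, …, 90} into 45 pairs: {1,90}, {2,89}, …, {45,46}.
Choosing 45 integers — say the integers 1 through 45 — takes one from each pair and avoids the property.
Choosing 46 forces two into the same pair by pigeonhole, and those sum to 91. So 46.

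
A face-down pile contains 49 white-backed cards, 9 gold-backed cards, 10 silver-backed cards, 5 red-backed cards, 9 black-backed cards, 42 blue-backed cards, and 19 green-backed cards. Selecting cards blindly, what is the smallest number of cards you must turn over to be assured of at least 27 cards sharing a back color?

105

In the worst case we take at most 26 of each back color, but all 9 gold-backed, all 10 silver-backed, all 5 red-backed, all 9 black-backed, and all 19 green-backed (fewer than 26), giving 26 + 9 + 10 + 5 + 9 + 26 + 19 = 104.
One more card then forces some back color to 27, so 104 + 1 = 105.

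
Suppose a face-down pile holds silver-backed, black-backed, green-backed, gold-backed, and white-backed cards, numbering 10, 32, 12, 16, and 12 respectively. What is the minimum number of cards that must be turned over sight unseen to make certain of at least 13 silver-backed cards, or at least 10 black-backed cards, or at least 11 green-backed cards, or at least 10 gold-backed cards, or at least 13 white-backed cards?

51

Each of the 5 back colors has its own threshold; avoid all of them simultaneously.
The worst case stops just short of every target: all 10 silver-backed, 9 black-backed, 10 green-backed, 9 gold-backed, 12 white-backed — 10 + 9 + 10 + 9 + 12 = 50 cards.
One more card must push some back color to its target, so 50 + 1 = 51.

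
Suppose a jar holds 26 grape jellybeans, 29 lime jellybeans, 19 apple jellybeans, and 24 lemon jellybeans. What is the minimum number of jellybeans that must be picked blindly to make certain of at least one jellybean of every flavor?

The hardest flavor to obtain is apple: we could draw every other jellybean first — 98 − 19 = 79 jellybeans — without a single apple one.
The next draw must be apple, so 79 + 1 = 80.

80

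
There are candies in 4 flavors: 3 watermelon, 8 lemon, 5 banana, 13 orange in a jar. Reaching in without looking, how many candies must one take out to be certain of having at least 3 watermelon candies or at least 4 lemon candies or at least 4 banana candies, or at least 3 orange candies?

11

The worst case stops just short of every target: 2 watermelon, 3 lemon, 3 banana, 2 orange — 2 + 3 + 3 + 2 = 10 candies.
One more candy must push some flavor to its target, so 10 + 1 = 11.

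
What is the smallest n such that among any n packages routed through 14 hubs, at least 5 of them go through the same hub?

There are 14 hubs acting as pigeonholes.
With 14 × 4 = 56 packages we could place exactly 4 in each, with no class reaching 5.
One more forces some class to hold 5, so 56 + 1 = 57.

57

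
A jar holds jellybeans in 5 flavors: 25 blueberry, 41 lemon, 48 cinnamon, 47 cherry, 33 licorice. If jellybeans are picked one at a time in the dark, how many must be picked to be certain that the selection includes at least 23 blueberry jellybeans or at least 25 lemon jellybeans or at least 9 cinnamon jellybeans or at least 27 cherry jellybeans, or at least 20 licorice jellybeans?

The worst case stops just short of every target: 22 blueberry, 24 lemon, 8 cinnamon, 26 cherry, 19 licorice — 22 + 24 + 8 + 26 + 19 = 99 jellybeans.
One more jellybean must push some flavor to its target, so 99 + 1 = 100.

100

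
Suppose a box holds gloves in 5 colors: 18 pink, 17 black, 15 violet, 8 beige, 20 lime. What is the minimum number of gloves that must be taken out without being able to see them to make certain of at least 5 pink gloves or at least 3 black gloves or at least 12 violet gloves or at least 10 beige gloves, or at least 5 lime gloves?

30

The worst case stops just short of every target: 4 pink, 2 black, 11 violet, all 8 beige, 4 lime — 4 + 2 + 11 + 8 + 4 = 29 gloves.
One more glove must push some color to its target, so 29 + 1 = 30.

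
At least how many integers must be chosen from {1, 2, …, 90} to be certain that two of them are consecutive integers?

46

Partition {1, …, 90} into 45 pairs: {1,2}, {3,4}, …, {89,90}.
Choosing 45 integers — say the 45 even numbers 2, 4, …, 90 — takes one from each pair and avoids the property.
Choosing 46 forces two into the same pair by pigeonhole, and those are consecutive. So 46.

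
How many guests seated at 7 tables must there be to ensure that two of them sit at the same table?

8

There are 7 tables acting as pigeonholes.
With 7 guests we could place one in each, avoiding any repeat.
One more forces some class to hold 2, so 7 + 1 = 8.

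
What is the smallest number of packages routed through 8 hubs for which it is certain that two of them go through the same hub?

9

There are 8 hubs acting as pigeonholes.
With 8 packages we could place one in each, avoiding any repeat.
One more forces some class to hold 2, so 8 + 1 = 9.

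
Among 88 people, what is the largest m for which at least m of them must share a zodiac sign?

8

There are 12 zodiac signs, which serve as the pigeonholes.
If each of the 12 zodiac signs held at most 7, the total would be at most 12 × 7 = 84 < 88, a contradiction.
So at least one holds ⌈88/12⌉ = 8.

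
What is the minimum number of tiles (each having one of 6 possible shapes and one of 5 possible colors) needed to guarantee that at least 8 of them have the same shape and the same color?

211

There are 6 × 5 = 30 (shape, color) combinations acting as pigeonholes.
With 30 × 7 = 210 tiles we could place exactly 7 in each, with no (shape, color) pair reaching 8.
One more forces some (shape, color) pair to hold 8, so 210 + 1 = 211.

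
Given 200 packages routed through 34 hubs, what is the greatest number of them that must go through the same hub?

6

If each of the 34 hubs held at most 5, the total would be at most 34 × 5 = 170 < 200, a contradiction.
So at least one holds ⌈200/34⌉ = 6.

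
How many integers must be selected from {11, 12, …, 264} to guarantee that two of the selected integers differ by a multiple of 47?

48

Group the integers by remainder mod 47; there are 47 residue classes, each nonempty in this range.
Choosing one from each class (47 integers) avoids any shared remainder.
One more choice must repeat a class, so two differ by a multiple of 47. Hence 47 + 1 = 48.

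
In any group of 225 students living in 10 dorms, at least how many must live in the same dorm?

23

If each of the 10 dorms held at most 22, the total would be at most 10 × 22 = 220 < 225, a contradiction.
So at least one holds ⌈225/10⌉ = 23.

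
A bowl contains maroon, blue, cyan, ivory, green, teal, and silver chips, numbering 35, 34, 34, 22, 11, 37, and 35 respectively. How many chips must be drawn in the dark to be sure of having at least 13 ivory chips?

The worst case draws every non-ivory chip first: 35 + 34 + 34 + 11 + 37 + 35 = 186.
The next 13 draws are then forced to be ivory, giving 186 + 13 = 199.

199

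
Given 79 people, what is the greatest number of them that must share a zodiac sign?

7

There are 12 zodiac signs, which serve as the pigeonholes.
If each of the 12 zodiac signs held at most 6, the total would be at most 12 × 6 = 72 < 79, a contradiction.
So at least one holds ⌈79/12⌉ = 7.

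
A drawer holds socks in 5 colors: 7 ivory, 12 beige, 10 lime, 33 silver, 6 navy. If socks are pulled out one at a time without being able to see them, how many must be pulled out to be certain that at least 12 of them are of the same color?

In the worst case we take at most 11 of each color, but all 7 ivory, all 10 lime, and all 6 navy (fewer than 11), giving 7 + 11 + 10 + 11 + 6 = 45.
One more sock then forces some color to 12, so 45 + 1 = 46.

46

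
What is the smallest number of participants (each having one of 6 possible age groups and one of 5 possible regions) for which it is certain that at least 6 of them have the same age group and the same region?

151

There are 6 × 5 = 30 (age group, region) combinations acting as pigeonholes.
With 30 × 5 = 150 participants we could place exactly 5 in each, with no (age group, region) pair reaching 6.
One more forces some (age group, region) pair to hold 6, so 150 + 1 = 151.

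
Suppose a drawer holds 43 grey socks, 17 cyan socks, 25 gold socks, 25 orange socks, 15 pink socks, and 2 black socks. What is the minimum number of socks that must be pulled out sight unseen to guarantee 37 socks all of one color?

121

In the worst case we take at most 36 of each color, but all 17 cyan, all 25 gold, all 25 orange, all 15 pink, and all 2 black (fewer than 36), giving 36 + 17 + 25 + 25 + 15 + 2 = 120.
One more sock then forces some color to 37, so 120 + 1 = 121.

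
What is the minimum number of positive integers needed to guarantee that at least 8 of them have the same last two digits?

There are 100 possible two-digit endings acting as pigeonholes.
With 100 × 7 = 700 positive integers we could place exactly 7 in each, with no class reaching 8.
One more forces some class to hold 8, so 700 + 1 = 701.

701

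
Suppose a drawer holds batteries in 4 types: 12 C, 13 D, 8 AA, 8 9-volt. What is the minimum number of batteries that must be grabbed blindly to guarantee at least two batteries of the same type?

Treat the 4 types as pigeonholes.
The worst case takes 1 battery of each type without reaching 2 of any: 4 × 1 = 4.
The next battery must bring some type to 2, so 4 + 1 = 5.

5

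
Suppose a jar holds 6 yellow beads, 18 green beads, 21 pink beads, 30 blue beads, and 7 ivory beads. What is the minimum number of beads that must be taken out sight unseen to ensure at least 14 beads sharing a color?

53

In the worst case we take at most 13 of each color, but all 6 yellow and all 7 ivory (fewer than 13), giving 6 + 13 + 13 + 13 + 7 = 52.
One more bead then forces some color to 14, so 52 + 1 = 53.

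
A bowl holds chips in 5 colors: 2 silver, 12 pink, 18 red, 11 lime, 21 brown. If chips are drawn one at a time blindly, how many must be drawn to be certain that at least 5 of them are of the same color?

19

Treat the 5 colors as pigeonholes.
In the worst case we take at most 4 of each color, but all 2 silver (fewer than 4), giving 2 + 4 + 4 + 4 + 4 = 18.
One more chip then forces some color to 5, so 18 + 1 = 19.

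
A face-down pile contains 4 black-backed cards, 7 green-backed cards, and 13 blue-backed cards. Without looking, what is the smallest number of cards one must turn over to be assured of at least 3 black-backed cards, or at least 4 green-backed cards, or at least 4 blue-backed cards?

Each of the 3 back colors has its own threshold; avoid all of them simultaneously.
The worst case stops just short of every target: 2 black-backed, 3 green-backed, 3 blue-backed — 2 + 3 + 3 = 8 cards.
One more card must push some back color to its target, so 8 + 1 = 9.

9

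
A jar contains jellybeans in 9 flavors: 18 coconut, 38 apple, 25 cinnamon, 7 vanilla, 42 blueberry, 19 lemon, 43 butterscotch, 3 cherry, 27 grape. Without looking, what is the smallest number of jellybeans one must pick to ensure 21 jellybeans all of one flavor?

148

In the worst case we take at most 20 of each flavor, but all 18 coconut, all 7 vanilla, all 19 lemon, and all 3 cherry (fewer than 20), giving 18 + 20 + 20 + 7 + 20 + 19 + 20 + 3 + 20 = 147.
One more jellybean then forces some flavor to 21, so 147 + 1 = 148.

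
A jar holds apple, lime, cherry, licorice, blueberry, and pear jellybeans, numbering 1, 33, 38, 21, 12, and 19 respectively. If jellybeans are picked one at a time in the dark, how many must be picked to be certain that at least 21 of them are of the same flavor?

93

In the worst case we take at most 20 of each flavor, but all 1 apple, all 12 blueberry, and all 19 pear (fewer than 20), giving 1 + 20 + 20 + 20 + 12 + 19 = 92.
One more jellybean then forces some flavor to 21, so 92 + 1 = 93.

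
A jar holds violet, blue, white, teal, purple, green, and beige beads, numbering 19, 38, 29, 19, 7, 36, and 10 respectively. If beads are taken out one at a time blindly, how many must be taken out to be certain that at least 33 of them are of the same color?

Treat the 7 colors as pigeonholes.
In the worst case we take at most 32 of each color, but all 19 violet, all 29 white, all 19 teal, all 7 purple, and all 10 beige (fewer than 32), giving 19 + 32 + 29 + 19 + 7 + 32 + 10 = 148.
One more bead then forces some color to 33, so 148 + 1 = 149.

149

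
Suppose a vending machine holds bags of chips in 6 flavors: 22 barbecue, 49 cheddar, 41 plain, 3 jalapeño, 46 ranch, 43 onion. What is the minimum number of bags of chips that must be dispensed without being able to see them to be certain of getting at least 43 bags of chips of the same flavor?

193

In the worst case we take at most 42 of each flavor, but all 22 barbecue, all 41 plain, and all 3 jalapeño (fewer than 42), giving 22 + 42 + 41 + 3 + 42 + 42 = 192.
One more bag of chips then forces some flavor to 43, so 192 + 1 = 193.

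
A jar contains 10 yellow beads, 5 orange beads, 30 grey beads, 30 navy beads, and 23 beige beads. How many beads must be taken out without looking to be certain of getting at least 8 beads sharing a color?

34

Treat the 5 colors as pigeonholes.
In the worst case we take at most 7 of each color, but all 5 orange (fewer than 7), giving 7 + 5 + 7 + 7 + 7 = 33.
One more bead then forces some color to 8, so 33 + 1 = 34.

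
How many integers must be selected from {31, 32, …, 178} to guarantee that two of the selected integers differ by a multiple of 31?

32

Group the integers by remainder mod 31; there are 31 residue classes, each nonempty in this range.
Choosing one from each class (31 integers) avoids any shared remainder.
One more choice must repeat a class, so two differ by a multiple of 31. Hence 31 + 1 = 32.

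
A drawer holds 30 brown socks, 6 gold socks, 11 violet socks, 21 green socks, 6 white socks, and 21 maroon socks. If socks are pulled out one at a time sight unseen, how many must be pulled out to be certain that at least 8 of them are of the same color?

In the worst case we take at most 7 of each color, but all 6 gold and all 6 white (fewer than 7), giving 7 + 6 + 7 + 7 + 6 + 7 = 40.
One more sock then forces some color to 8, so 40 + 1 = 41.

41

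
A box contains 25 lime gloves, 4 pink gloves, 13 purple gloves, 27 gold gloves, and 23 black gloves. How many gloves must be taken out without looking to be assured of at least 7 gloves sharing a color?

29

In the worst case we take at most 6 of each color, but all 4 pink (fewer than 6), giving 6 + 4 + 6 + 6 + 6 = 28.
One more glove then forces some color to 7, so 28 + 1 = 29.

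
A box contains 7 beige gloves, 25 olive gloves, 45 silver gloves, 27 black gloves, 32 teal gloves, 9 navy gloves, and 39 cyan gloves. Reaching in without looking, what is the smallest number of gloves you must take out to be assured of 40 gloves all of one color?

In the worst case we take at most 39 of each color, but all 7 beige, all 25 olive, all 27 black, all 32 teal, and all 9 navy (fewer than 39), giving 7 + 25 + 39 + 27 + 32 + 9 + 39 = 178.
One more glove then forces some color to 40, so 178 + 1 = 179.

179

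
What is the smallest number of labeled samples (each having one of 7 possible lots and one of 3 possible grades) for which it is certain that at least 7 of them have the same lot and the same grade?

There are 7 × 3 = 21 (lot, grade) combinations acting as pigeonholes.
With 21 × 6 = 126 labeled samples we could place exactly 6 in each, with no (lot, grade) pair reaching 7.
One more forces some (lot, grade) pair to hold 7, so 126 + 1 = 127.

127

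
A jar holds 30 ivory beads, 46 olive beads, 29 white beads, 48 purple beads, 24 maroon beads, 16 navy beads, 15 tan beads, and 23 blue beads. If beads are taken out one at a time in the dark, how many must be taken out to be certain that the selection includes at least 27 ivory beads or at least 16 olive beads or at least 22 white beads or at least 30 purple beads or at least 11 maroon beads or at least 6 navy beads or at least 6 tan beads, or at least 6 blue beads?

The worst case stops just short of every target: 26 ivory, 15 olive, 21 white, 29 purple, 10 maroon, 5 navy, 5 tan, 5 blue — 26 + 15 + 21 + 29 + 10 + 5 + 5 + 5 = 116 beads.
One more bead must push some color to its target, so 116 + 1 = 117.

117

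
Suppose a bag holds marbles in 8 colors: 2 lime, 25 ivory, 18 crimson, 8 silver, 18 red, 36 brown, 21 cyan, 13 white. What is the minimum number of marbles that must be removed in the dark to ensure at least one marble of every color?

140

The hardest color to obtain is lime: we could draw every other marble first — 141 − 2 = 139 marbles — without a single lime one.
The next draw must be lime, so 139 + 1 = 140.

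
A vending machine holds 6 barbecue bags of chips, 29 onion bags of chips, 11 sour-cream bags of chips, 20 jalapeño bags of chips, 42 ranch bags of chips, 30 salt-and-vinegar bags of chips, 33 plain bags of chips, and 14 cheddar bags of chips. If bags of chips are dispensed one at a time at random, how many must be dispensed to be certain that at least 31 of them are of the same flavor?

171

In the worst case we take at most 30 of each flavor, but all 6 barbecue, all 29 onion, all 11 sour-cream, all 20 jalapeño, and all 14 cheddar (fewer than 30), giving 6 + 29 + 11 + 20 + 30 + 30 + 30 + 14 = 170.
One more bag of chips then forces some flavor to 31, so 170 + 1 = 171.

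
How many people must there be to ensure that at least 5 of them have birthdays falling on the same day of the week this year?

29

There are 7 days of the week acting as pigeonholes.
With 7 × 4 = 28 people we could place exactly 4 in each, with no class reaching 5.
One more forces some class to hold 5, so 28 + 1 = 29.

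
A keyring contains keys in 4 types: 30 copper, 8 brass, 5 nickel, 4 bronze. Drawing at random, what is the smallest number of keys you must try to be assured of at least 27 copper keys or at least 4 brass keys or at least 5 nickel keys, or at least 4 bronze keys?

Each of the 4 types has its own threshold; avoid all of them simultaneously.
The worst case stops just short of every target: 26 copper, 3 brass, 4 nickel, 3 bronze — 26 + 3 + 4 + 3 = 36 keys.
One more key must push some type to its target, so 36 + 1 = 37.

37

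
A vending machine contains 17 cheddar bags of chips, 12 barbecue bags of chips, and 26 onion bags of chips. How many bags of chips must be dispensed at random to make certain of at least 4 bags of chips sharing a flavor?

Treat the 3 flavors as pigeonholes.
The worst case takes 3 bags of chips of each flavor without reaching 4 of any: 3 × 3 = 9.
The next bag of chips must bring some flavor to 4, so 9 + 1 = 10.

10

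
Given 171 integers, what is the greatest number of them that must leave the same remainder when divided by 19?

The 171 integers fall into 19 residue classes modulo 19.
If each of the 19 residue classes modulo 19 held at most 8, the total would be at most 19 × 8 = 152 < 171, a contradiction.
So at least one holds ⌈171/19⌉ = 9.

9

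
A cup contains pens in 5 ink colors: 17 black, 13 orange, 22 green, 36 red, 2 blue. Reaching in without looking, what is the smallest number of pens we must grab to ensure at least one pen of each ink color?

89

The hardest ink color to obtain is blue: we could draw every other pen first — 90 − 2 = 88 pens — without a single blue one.
The next draw must be blue, so 88 + 1 = 89.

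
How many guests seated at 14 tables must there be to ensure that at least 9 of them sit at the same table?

113

There are 14 tables acting as pigeonholes.
With 14 × 8 = 112 guests we could place exactly 8 in each, with no class reaching 9.
One more forces some class to hold 9, so 112 + 1 = 113.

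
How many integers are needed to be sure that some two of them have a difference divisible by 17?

18

Two integers differ by a multiple of 17 exactly when they share a remainder mod 17.
There are 17 residue classes mod 17, so 17 integers can all lie in distinct classes.
One more integer must repeat a residue, giving a difference divisible by 17. So n = 17 + 1 = 18.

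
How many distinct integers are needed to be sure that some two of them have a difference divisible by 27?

Two integers differ by a multiple of 27 exactly when they share a remainder mod 27.
There are 27 residue classes mod 27, so 27 integers can all lie in distinct classes.
One more integer must repeat a residue, giving a difference divisible by 27. So n = 27 + 1 = 28.

28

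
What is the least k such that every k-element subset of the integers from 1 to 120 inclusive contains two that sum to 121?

61

Partition {1, …, 120} into 60 pairs: {1,120}, {2,119}, …, {60,61}.
Choosing 60 integers — say the integers 1 through 60 — takes one from each pair and avoids the property.
Choosing 61 forces two into the same pair by pigeonhole, and those sum to 121. So 61.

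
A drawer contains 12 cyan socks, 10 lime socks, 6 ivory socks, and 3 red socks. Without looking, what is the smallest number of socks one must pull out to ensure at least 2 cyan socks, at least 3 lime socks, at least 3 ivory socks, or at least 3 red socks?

Each of the 4 colors has its own threshold; avoid all of them simultaneously.
The worst case stops just short of every target: 1 cyan, 2 lime, 2 ivory, 2 red — 1 + 2 + 2 + 2 = 7 socks.
One more sock must push some color to its target, so 7 + 1 = 8.

8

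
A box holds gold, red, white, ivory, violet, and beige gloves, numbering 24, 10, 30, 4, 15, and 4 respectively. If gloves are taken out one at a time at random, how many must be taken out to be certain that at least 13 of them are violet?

The worst case draws every non-violet glove first: 24 + 10 + 30 + 4 + 4 = 72.
The next 13 draws are then forced to be violet, giving 72 + 13 = 85.

85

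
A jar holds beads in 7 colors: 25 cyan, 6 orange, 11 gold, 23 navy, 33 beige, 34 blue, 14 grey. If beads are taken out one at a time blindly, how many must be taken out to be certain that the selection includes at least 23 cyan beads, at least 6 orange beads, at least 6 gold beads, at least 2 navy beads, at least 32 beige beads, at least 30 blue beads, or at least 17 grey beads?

The worst case stops just short of every target: 22 cyan, 5 orange, 5 gold, 1 navy, 31 beige, 29 blue, all 14 grey — 22 + 5 + 5 + 1 + 31 + 29 + 14 = 107 beads.
One more bead must push some color to its target, so 107 + 1 = 108.

108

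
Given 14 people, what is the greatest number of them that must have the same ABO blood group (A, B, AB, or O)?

4

There are 4 ABO blood groups, which serve as the pigeonholes.
If each of the 4 ABO blood groups held at most 3, the total would be at most 4 × 3 = 12 < 14, a contradiction.
So at least one holds ⌈14/4⌉ = 4.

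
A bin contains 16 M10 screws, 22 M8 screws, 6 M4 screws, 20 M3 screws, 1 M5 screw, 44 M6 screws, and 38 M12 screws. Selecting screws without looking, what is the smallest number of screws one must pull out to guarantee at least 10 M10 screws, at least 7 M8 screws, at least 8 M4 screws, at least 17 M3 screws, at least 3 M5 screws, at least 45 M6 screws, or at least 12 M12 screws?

The worst case stops just short of every target: 9 M10, 6 M8, all 6 M4, 16 M3, all 1 M5, 44 M6, 11 M12 — 9 + 6 + 6 + 16 + 1 + 44 + 11 = 93 screws.
One more screw must push some size to its target, so 93 + 1 = 94.

94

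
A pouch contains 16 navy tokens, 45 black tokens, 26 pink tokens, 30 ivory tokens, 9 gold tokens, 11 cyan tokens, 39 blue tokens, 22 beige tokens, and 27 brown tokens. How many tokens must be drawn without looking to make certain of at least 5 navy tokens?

214

The worst case draws every non-navy token first: 45 + 26 + 30 + 9 + 11 + 39 + 22 + 27 = 209.
The next 5 draws are then forced to be navy, giving 209 + 5 = 214.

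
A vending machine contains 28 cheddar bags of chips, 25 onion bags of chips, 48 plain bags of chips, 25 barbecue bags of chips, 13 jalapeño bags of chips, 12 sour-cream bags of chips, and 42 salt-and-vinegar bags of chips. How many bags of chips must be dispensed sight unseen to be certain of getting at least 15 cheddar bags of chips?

The worst case draws every non-cheddar bag of chips first: 25 + 48 + 25 + 13 + 12 + 42 = 165.
The next 15 draws are then forced to be cheddar, giving 165 + 15 = 180.

180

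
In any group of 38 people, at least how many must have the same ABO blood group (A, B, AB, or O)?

10

If each of the 4 ABO blood groups held at most 9, the total would be at most 4 × 9 = 36 < 38, a contradiction.
So at least one holds ⌈38/4⌉ = 10.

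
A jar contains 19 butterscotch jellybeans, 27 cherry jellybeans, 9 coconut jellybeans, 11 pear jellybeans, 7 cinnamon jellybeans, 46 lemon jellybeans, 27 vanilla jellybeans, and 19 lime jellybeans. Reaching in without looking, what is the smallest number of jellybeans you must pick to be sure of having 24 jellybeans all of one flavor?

Treat the 8 flavors as pigeonholes.
In the worst case we take at most 23 of each flavor, but all 19 butterscotch, all 9 coconut, all 11 pear, all 7 cinnamon, and all 19 lime (fewer than 23), giving 19 + 23 + 9 + 11 + 7 + 23 + 23 + 19 = 134.
One more jellybean then forces some flavor to 24, so 134 + 1 = 135.

135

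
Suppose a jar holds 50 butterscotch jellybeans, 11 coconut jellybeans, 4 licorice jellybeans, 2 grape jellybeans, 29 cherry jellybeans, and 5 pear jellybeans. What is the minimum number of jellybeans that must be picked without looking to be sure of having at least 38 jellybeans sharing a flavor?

89

Treat the 6 flavors as pigeonholes.
In the worst case we take at most 37 of each flavor, but all 11 coconut, all 4 licorice, all 2 grape, all 29 cherry, and all 5 pear (fewer than 37), giving 37 + 11 + 4 + 2 + 29 + 5 = 88.
One more jellybean then forces some flavor to 38, so 88 + 1 = 89.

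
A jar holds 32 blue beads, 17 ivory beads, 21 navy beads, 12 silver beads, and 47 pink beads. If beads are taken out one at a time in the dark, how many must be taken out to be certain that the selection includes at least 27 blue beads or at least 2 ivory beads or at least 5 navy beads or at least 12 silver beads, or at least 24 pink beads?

The worst case stops just short of every target: 26 blue, 1 ivory, 4 navy, 11 silver, 23 pink — 26 + 1 + 4 + 11 + 23 = 65 beads.
One more bead must push some color to its target, so 65 + 1 = 66.

66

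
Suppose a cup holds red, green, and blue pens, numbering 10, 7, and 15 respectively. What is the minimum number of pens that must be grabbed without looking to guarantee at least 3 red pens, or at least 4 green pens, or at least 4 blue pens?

9

The worst case stops just short of every target: 2 red, 3 green, 3 blue — 2 + 3 + 3 = 8 pens.
One more pen must push some ink color to its target, so 8 + 1 = 9.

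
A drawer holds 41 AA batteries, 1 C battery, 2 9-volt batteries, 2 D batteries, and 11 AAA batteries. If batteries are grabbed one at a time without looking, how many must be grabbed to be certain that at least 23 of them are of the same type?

39

Treat the 5 types as pigeonholes.
In the worst case we take at most 22 of each type, but all 1 C, all 2 9-volt, all 2 D, and all 11 AAA (fewer than 22), giving 22 + 1 + 2 + 2 + 11 = 38.
One more battery then forces some type to 23, so 38 + 1 = 39.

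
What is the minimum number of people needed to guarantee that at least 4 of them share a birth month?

There are 12 months of the year acting as pigeonholes.
With 12 × 3 = 36 people we could place exactly 3 in each, with no class reaching 4.
One more forces some class to hold 4, so 36 + 1 = 37.

37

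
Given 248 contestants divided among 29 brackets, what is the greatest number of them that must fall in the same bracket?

9

The 248 contestants fall into 29 brackets.
If each of the 29 brackets held at most 8, the total would be at most 29 × 8 = 232 < 248, a contradiction.
So at least one holds ⌈248/29⌉ = 9.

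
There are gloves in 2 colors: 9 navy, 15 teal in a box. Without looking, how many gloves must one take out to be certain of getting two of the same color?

3

The worst case takes 1 glove of each color without reaching 2 of any: 2 × 1 = 2.
The next glove must bring some color to 2, so 2 + 1 = 3.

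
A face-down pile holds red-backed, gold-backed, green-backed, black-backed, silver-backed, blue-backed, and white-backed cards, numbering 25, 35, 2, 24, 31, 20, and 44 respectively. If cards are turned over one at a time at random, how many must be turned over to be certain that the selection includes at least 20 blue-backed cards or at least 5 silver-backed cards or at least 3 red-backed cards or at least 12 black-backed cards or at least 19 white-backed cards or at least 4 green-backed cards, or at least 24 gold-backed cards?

80

The worst case stops just short of every target: 2 red-backed, 23 gold-backed, all 2 green-backed, 11 black-backed, 4 silver-backed, 19 blue-backed, 18 white-backed — 2 + 23 + 2 + 11 + 4 + 19 + 18 = 79 cards.
One more card must push some back color to its target, so 79 + 1 = 80.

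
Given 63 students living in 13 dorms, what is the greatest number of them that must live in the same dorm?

If each of the 13 dorms held at most 4, the total would be at most 13 × 4 = 52 < 63, a contradiction.
So at least one holds ⌈63/13⌉ = 5.

5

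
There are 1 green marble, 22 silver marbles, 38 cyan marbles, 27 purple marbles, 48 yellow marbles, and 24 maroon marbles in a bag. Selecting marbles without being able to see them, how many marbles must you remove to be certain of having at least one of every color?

The hardest color to obtain is green: we could draw every other marble first — 160 − 1 = 159 marbles — without a single green one.
The next draw must be green, so 159 + 1 = 160.

160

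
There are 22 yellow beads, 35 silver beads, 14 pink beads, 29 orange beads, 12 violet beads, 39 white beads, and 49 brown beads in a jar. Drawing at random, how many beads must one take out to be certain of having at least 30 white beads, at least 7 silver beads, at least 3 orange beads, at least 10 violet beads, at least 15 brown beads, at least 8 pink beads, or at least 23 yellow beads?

90

The worst case stops just short of every target: 22 yellow, 6 silver, 7 pink, 2 orange, 9 violet, 29 white, 14 brown — 22 + 6 + 7 + 2 + 9 + 29 + 14 = 89 beads.
One more bead must push some color to its target, so 89 + 1 = 90.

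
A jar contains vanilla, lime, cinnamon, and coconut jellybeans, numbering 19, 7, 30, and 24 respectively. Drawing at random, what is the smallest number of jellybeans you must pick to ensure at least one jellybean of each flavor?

74

The hardest flavor to obtain is lime: we could draw every other jellybean first — 80 − 7 = 73 jellybeans — without a single lime one.
The next draw must be lime, so 73 + 1 = 74.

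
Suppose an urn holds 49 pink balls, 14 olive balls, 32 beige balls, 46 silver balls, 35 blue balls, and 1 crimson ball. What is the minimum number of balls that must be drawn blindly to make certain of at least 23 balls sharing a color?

In the worst case we take at most 22 of each color, but all 14 olive and all 1 crimson (fewer than 22), giving 22 + 14 + 22 + 22 + 22 + 1 = 103.
One more ball then forces some color to 23, so 103 + 1 = 104.

104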